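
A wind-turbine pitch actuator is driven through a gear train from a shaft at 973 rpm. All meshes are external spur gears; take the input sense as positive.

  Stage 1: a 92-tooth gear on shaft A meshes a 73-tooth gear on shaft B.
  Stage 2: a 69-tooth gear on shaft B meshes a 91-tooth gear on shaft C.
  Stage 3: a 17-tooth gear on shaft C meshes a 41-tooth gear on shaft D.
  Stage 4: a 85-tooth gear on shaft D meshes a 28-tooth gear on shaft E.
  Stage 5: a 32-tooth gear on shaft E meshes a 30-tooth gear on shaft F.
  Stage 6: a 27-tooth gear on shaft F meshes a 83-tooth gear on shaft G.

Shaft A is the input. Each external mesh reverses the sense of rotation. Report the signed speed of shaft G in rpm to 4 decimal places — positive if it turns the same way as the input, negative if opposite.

+406.0933 rpm (same as input, |ω| = 406.0933 rpm)

Stage 1 [92T→73T]: ω = 973.0000×92/73 = 1226.2466 rpm, dir flips to −; running = −1226.2466
Stage 2 [69T→91T]: ω = 1226.2466×69/91 = 929.7914 rpm, dir flips to +; running = +929.7914
Stage 3 [17T→41T]: ω = 929.7914×17/41 = 385.5232 rpm, dir flips to −; running = −385.5232
Stage 4 [85T→28T]: ω = 385.5232×85/28 = 1170.3384 rpm, dir flips to +; running = +1170.3384
Stage 5 [32T→30T]: ω = 1170.3384×32/30 = 1248.3610 rpm, dir flips to −; running = −1248.3610
Stage 6 [27T→83T]: ω = 1248.3610×27/83 = 406.0933 rpm, dir flips to +; running = +406.0933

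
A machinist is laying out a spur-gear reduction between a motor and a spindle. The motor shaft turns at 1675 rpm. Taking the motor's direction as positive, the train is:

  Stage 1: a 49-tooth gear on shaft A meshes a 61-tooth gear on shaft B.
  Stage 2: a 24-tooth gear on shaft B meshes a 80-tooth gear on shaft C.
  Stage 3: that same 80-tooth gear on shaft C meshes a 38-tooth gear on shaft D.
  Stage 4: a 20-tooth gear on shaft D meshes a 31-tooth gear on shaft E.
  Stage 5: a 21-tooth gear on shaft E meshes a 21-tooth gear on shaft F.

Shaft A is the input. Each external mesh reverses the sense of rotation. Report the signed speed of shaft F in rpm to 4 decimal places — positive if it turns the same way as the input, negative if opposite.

Stage 1 [49T→61T]: ω = 1675.0000×49/61 = 1345.4918 rpm, dir flips to −; running = −1345.4918
Stage 2 [24T→80T]: ω = 1345.4918×24/80 = 403.6475 rpm, dir flips to +; running = +403.6475
Stage 3 [80T→38T]: ω = 403.6475×80/38 = 849.7843 rpm, dir flips to −; running = −849.7843
Stage 4 [20T→31T]: ω = 849.7843×20/31 = 548.2479 rpm, dir flips to +; running = +548.2479
Stage 5 [21T→21T]: ω = 548.2479×21/21 = 548.2479 rpm, dir flips to −; running = −548.2479

-548.2479 rpm (opposite to input, |ω| = 548.2479 rpm)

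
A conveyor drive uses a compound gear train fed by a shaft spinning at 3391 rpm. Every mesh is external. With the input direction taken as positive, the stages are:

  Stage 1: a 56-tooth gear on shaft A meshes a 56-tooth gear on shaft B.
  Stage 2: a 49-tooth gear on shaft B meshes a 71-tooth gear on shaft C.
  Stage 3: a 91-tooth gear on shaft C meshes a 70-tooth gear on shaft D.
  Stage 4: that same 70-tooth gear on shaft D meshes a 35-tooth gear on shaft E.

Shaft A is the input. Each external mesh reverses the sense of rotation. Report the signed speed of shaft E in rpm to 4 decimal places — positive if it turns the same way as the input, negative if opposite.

Stage 1 [56T→56T]: ω = 3391.0000×56/56 = 3391.0000 rpm, dir flips to −; running = −3391.0000
Stage 2 [49T→71T]: ω = 3391.0000×49/71 = 2340.2676 rpm, dir flips to +; running = +2340.2676
Stage 3 [91T→70T]: ω = 2340.2676×91/70 = 3042.3479 rpm, dir flips to −; running = −3042.3479
Stage 4 [70T→35T]: ω = 3042.3479×70/35 = 6084.6958 rpm, dir flips to +; running = +6084.6958

+6084.6958 rpm (same as input, |ω| = 6084.6958 rpm)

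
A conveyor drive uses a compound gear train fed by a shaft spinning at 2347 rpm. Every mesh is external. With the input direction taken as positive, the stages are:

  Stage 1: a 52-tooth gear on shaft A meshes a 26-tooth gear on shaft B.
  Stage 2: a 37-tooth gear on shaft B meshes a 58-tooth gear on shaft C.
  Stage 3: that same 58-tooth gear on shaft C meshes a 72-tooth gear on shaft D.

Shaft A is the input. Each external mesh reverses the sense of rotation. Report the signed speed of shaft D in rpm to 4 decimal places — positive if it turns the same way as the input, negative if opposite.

Stage 1 [52T→26T]: ω = 2347.0000×52/26 = 4694.0000 rpm, dir flips to −; running = −4694.0000
Stage 2 [37T→58T]: ω = 4694.0000×37/58 = 2994.4483 rpm, dir flips to +; running = +2994.4483
Stage 3 [58T→72T]: ω = 2994.4483×58/72 = 2412.1944 rpm, dir flips to −; running = −2412.1944

-2412.1944 rpm (opposite to input, |ω| = 2412.1944 rpm)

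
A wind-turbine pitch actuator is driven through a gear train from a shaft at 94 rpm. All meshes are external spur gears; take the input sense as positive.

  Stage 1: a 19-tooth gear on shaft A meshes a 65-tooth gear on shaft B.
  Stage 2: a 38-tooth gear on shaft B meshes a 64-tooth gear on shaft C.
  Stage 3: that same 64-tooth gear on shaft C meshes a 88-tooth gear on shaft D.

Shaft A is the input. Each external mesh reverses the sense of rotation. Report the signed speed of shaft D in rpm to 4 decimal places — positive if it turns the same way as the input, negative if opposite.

Stage 1 [19T→65T]: ω = 94.0000×19/65 = 27.4769 rpm, dir flips to −; running = −27.4769
Stage 2 [38T→64T]: ω = 27.4769×38/64 = 16.3144 rpm, dir flips to +; running = +16.3144
Stage 3 [64T→88T]: ω = 16.3144×64/88 = 11.8650 rpm, dir flips to −; running = −11.8650

-11.8650 rpm (opposite to input, |ω| = 11.8650 rpm)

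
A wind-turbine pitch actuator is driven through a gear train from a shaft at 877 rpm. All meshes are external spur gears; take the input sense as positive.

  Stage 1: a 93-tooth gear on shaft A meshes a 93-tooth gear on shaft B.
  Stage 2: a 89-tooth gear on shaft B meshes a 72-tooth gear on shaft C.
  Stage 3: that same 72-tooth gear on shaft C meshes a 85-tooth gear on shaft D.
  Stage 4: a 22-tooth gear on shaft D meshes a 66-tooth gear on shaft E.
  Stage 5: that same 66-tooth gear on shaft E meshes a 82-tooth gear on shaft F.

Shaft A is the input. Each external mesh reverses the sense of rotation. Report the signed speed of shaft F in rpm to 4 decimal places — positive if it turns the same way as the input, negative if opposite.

Stage 1 [93T→93T]: ω = 877.0000×93/93 = 877.0000 rpm, dir flips to −; running = −877.0000
Stage 2 [89T→72T]: ω = 877.0000×89/72 = 1084.0694 rpm, dir flips to +; running = +1084.0694
Stage 3 [72T→85T]: ω = 1084.0694×72/85 = 918.2706 rpm, dir flips to −; running = −918.2706
Stage 4 [22T→66T]: ω = 918.2706×22/66 = 306.0902 rpm, dir flips to +; running = +306.0902
Stage 5 [66T→82T]: ω = 306.0902×66/82 = 246.3653 rpm, dir flips to −; running = −246.3653

-246.3653 rpm (opposite to input, |ω| = 246.3653 rpm)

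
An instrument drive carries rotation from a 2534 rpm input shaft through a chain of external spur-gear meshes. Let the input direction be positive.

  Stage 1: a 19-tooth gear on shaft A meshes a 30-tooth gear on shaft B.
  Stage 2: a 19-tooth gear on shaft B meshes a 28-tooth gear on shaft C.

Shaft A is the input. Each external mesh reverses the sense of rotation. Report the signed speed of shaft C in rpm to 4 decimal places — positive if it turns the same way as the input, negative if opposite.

+1089.0167 rpm (same as input, |ω| = 1089.0167 rpm)

Stage 1 [19T→30T]: ω = 2534.0000×19/30 = 1604.8667 rpm, dir flips to −; running = −1604.8667
Stage 2 [19T→28T]: ω = 1604.8667×19/28 = 1089.0167 rpm, dir flips to +; running = +1089.0167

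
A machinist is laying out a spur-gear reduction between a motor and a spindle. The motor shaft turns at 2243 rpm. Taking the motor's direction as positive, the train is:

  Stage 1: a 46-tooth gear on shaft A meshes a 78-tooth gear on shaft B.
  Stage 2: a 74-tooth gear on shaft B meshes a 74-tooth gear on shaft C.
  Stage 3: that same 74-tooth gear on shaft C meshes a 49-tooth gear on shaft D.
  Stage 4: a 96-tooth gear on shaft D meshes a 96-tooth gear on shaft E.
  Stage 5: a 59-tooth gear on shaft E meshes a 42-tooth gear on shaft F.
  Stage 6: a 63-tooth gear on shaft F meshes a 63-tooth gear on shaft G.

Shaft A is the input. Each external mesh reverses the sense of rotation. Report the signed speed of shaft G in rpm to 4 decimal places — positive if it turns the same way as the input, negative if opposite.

+2806.2791 rpm (same as input, |ω| = 2806.2791 rpm)

Stage 1 [46T→78T]: ω = 2243.0000×46/78 = 1322.7949 rpm, dir flips to −; running = −1322.7949
Stage 2 [74T→74T]: ω = 1322.7949×74/74 = 1322.7949 rpm, dir flips to +; running = +1322.7949
Stage 3 [74T→49T]: ω = 1322.7949×74/49 = 1997.6902 rpm, dir flips to −; running = −1997.6902
Stage 4 [96T→96T]: ω = 1997.6902×96/96 = 1997.6902 rpm, dir flips to +; running = +1997.6902
Stage 5 [59T→42T]: ω = 1997.6902×59/42 = 2806.2791 rpm, dir flips to −; running = −2806.2791
Stage 6 [63T→63T]: ω = 2806.2791×63/63 = 2806.2791 rpm, dir flips to +; running = +2806.2791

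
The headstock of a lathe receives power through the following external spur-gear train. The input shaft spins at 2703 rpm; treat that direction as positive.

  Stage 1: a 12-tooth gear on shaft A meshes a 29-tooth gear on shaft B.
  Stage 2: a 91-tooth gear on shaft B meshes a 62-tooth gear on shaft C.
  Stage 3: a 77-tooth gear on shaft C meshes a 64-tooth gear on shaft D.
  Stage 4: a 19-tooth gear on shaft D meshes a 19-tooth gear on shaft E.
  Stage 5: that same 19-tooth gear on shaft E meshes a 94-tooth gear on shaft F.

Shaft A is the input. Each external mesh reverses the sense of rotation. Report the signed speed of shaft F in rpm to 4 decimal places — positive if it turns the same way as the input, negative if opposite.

-399.2229 rpm (opposite to input, |ω| = 399.2229 rpm)

Stage 1 [12T→29T]: ω = 2703.0000×12/29 = 1118.4828 rpm, dir flips to −; running = −1118.4828
Stage 2 [91T→62T]: ω = 1118.4828×91/62 = 1641.6440 rpm, dir flips to +; running = +1641.6440
Stage 3 [77T→64T]: ω = 1641.6440×77/64 = 1975.1030 rpm, dir flips to −; running = −1975.1030
Stage 4 [19T→19T]: ω = 1975.1030×19/19 = 1975.1030 rpm, dir flips to +; running = +1975.1030
Stage 5 [19T→94T]: ω = 1975.1030×19/94 = 399.2229 rpm, dir flips to −; running = −399.2229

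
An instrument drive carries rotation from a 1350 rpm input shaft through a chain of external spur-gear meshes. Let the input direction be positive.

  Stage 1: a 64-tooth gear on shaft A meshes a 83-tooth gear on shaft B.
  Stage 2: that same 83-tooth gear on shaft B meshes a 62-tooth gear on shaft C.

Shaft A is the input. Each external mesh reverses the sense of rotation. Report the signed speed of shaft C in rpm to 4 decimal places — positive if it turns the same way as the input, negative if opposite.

Stage 1 [64T→83T]: ω = 1350.0000×64/83 = 1040.9639 rpm, dir flips to −; running = −1040.9639
Stage 2 [83T→62T]: ω = 1040.9639×83/62 = 1393.5484 rpm, dir flips to +; running = +1393.5484

+1393.5484 rpm (same as input, |ω| = 1393.5484 rpm)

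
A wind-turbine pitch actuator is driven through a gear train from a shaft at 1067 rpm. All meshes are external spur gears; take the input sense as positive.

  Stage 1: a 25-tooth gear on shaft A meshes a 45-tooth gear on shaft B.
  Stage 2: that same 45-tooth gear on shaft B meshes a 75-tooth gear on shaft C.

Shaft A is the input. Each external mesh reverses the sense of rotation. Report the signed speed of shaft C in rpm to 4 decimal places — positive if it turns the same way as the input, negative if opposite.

+355.6667 rpm (same as input, |ω| = 355.6667 rpm)

Stage 1 [25T→45T]: ω = 1067.0000×25/45 = 592.7778 rpm, dir flips to −; running = −592.7778
Stage 2 [45T→75T]: ω = 592.7778×45/75 = 355.6667 rpm, dir flips to +; running = +355.6667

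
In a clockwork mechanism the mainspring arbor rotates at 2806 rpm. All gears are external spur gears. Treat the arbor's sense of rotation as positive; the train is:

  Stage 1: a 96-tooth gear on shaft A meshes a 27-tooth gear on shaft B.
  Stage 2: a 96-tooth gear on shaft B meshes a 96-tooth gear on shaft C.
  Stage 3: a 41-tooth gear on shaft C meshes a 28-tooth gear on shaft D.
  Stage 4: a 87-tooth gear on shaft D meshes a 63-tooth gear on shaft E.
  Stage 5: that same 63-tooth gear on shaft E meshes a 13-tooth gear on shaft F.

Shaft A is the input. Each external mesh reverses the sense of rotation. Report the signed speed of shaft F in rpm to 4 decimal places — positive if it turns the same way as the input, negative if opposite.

-97768.0293 rpm (opposite to input, |ω| = 97768.0293 rpm)

Stage 1 [96T→27T]: ω = 2806.0000×96/27 = 9976.8889 rpm, dir flips to −; running = −9976.8889
Stage 2 [96T→96T]: ω = 9976.8889×96/96 = 9976.8889 rpm, dir flips to +; running = +9976.8889
Stage 3 [41T→28T]: ω = 9976.8889×41/28 = 14609.0159 rpm, dir flips to −; running = −14609.0159
Stage 4 [87T→63T]: ω = 14609.0159×87/63 = 20174.3553 rpm, dir flips to +; running = +20174.3553
Stage 5 [63T→13T]: ω = 20174.3553×63/13 = 97768.0293 rpm, dir flips to −; running = −97768.0293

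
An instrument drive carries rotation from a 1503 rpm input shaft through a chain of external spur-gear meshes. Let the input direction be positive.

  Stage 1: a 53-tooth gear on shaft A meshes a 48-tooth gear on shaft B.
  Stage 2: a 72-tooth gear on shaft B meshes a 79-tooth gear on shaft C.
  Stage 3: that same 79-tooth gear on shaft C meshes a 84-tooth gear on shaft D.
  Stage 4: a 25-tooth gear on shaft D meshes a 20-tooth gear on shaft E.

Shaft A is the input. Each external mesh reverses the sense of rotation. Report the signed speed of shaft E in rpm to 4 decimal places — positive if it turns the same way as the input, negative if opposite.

+1778.1027 rpm (same as input, |ω| = 1778.1027 rpm)

Stage 1 [53T→48T]: ω = 1503.0000×53/48 = 1659.5625 rpm, dir flips to −; running = −1659.5625
Stage 2 [72T→79T]: ω = 1659.5625×72/79 = 1512.5127 rpm, dir flips to +; running = +1512.5127
Stage 3 [79T→84T]: ω = 1512.5127×79/84 = 1422.4821 rpm, dir flips to −; running = −1422.4821
Stage 4 [25T→20T]: ω = 1422.4821×25/20 = 1778.1027 rpm, dir flips to +; running = +1778.1027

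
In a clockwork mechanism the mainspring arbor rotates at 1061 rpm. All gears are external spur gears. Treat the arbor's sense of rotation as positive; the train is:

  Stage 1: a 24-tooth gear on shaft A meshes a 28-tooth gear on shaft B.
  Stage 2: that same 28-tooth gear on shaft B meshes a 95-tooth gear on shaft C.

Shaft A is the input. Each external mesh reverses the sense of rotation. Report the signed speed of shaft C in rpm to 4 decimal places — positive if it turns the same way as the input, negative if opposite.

Stage 1 [24T→28T]: ω = 1061.0000×24/28 = 909.4286 rpm, dir flips to −; running = −909.4286
Stage 2 [28T→95T]: ω = 909.4286×28/95 = 268.0421 rpm, dir flips to +; running = +268.0421

+268.0421 rpm (same as input, |ω| = 268.0421 rpm)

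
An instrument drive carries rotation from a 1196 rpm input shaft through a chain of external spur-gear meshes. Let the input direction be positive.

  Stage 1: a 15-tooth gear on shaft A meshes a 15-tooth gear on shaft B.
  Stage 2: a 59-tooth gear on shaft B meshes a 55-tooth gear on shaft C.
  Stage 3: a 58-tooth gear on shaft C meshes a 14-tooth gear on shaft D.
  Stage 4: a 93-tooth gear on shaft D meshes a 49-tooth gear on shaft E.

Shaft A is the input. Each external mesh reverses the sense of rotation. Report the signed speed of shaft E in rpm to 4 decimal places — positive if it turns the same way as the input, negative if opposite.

Stage 1 [15T→15T]: ω = 1196.0000×15/15 = 1196.0000 rpm, dir flips to −; running = −1196.0000
Stage 2 [59T→55T]: ω = 1196.0000×59/55 = 1282.9818 rpm, dir flips to +; running = +1282.9818
Stage 3 [58T→14T]: ω = 1282.9818×58/14 = 5315.2104 rpm, dir flips to −; running = −5315.2104
Stage 4 [93T→49T]: ω = 5315.2104×93/49 = 10088.0524 rpm, dir flips to +; running = +10088.0524

+10088.0524 rpm (same as input, |ω| = 10088.0524 rpm)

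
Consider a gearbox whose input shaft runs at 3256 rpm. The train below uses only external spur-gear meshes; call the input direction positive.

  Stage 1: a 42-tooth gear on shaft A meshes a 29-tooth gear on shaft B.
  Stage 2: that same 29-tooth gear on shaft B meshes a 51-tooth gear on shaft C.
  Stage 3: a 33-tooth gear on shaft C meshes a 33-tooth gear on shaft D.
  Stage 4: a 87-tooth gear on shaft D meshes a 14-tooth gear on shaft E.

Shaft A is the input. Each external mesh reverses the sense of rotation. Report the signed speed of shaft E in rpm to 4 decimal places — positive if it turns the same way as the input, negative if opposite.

+16663.0588 rpm (same as input, |ω| = 16663.0588 rpm)

Stage 1 [42T→29T]: ω = 3256.0000×42/29 = 4715.5862 rpm, dir flips to −; running = −4715.5862
Stage 2 [29T→51T]: ω = 4715.5862×29/51 = 2681.4118 rpm, dir flips to +; running = +2681.4118
Stage 3 [33T→33T]: ω = 2681.4118×33/33 = 2681.4118 rpm, dir flips to −; running = −2681.4118
Stage 4 [87T→14T]: ω = 2681.4118×87/14 = 16663.0588 rpm, dir flips to +; running = +16663.0588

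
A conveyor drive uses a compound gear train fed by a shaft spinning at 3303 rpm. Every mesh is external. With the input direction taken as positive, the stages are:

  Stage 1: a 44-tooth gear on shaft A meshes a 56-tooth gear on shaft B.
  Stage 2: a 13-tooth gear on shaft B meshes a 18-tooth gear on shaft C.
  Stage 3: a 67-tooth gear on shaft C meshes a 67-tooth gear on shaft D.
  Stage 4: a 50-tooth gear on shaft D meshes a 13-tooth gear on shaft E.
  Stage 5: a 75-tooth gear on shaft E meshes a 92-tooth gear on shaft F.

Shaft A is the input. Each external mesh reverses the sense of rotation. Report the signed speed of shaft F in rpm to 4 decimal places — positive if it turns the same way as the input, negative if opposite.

Stage 1 [44T→56T]: ω = 3303.0000×44/56 = 2595.2143 rpm, dir flips to −; running = −2595.2143
Stage 2 [13T→18T]: ω = 2595.2143×13/18 = 1874.3214 rpm, dir flips to +; running = +1874.3214
Stage 3 [67T→67T]: ω = 1874.3214×67/67 = 1874.3214 rpm, dir flips to −; running = −1874.3214
Stage 4 [50T→13T]: ω = 1874.3214×50/13 = 7208.9286 rpm, dir flips to +; running = +7208.9286
Stage 5 [75T→92T]: ω = 7208.9286×75/92 = 5876.8439 rpm, dir flips to −; running = −5876.8439

-5876.8439 rpm (opposite to input, |ω| = 5876.8439 rpm)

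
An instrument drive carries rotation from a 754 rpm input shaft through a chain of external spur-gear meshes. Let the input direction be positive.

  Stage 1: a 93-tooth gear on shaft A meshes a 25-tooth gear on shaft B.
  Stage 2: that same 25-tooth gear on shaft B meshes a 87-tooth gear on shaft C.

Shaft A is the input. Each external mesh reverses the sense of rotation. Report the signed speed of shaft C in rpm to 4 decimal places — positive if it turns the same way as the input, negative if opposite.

Stage 1 [93T→25T]: ω = 754.0000×93/25 = 2804.8800 rpm, dir flips to −; running = −2804.8800
Stage 2 [25T→87T]: ω = 2804.8800×25/87 = 806.0000 rpm, dir flips to +; running = +806.0000

+806.0000 rpm (same as input, |ω| = 806.0000 rpm)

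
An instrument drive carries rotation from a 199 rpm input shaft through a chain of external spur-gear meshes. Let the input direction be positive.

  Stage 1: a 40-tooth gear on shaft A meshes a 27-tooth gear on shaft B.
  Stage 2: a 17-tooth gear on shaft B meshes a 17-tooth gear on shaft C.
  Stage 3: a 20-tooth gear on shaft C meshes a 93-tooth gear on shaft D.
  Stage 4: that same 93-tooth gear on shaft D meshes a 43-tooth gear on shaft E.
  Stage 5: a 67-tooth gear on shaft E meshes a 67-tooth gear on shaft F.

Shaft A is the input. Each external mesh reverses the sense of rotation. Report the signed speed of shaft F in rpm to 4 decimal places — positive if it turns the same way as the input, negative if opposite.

-137.1232 rpm (opposite to input, |ω| = 137.1232 rpm)

Stage 1 [40T→27T]: ω = 199.0000×40/27 = 294.8148 rpm, dir flips to −; running = −294.8148
Stage 2 [17T→17T]: ω = 294.8148×17/17 = 294.8148 rpm, dir flips to +; running = +294.8148
Stage 3 [20T→93T]: ω = 294.8148×20/93 = 63.4010 rpm, dir flips to −; running = −63.4010
Stage 4 [93T→43T]: ω = 63.4010×93/43 = 137.1232 rpm, dir flips to +; running = +137.1232
Stage 5 [67T→67T]: ω = 137.1232×67/67 = 137.1232 rpm, dir flips to −; running = −137.1232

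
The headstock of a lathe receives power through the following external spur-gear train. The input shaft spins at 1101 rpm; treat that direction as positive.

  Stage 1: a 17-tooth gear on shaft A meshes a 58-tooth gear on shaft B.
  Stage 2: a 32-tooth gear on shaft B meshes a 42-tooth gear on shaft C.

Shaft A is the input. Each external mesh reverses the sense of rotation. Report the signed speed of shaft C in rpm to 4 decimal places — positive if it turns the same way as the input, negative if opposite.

Stage 1 [17T→58T]: ω = 1101.0000×17/58 = 322.7069 rpm, dir flips to −; running = −322.7069
Stage 2 [32T→42T]: ω = 322.7069×32/42 = 245.8719 rpm, dir flips to +; running = +245.8719

+245.8719 rpm (same as input, |ω| = 245.8719 rpm)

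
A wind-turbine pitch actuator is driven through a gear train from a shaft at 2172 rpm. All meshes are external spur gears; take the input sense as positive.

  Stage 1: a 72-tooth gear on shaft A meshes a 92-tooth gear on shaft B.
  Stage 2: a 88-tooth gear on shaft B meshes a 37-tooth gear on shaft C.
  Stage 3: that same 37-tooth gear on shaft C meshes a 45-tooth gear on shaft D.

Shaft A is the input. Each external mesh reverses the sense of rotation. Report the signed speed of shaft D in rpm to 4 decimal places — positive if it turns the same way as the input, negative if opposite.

-3324.1043 rpm (opposite to input, |ω| = 3324.1043 rpm)

Stage 1 [72T→92T]: ω = 2172.0000×72/92 = 1699.8261 rpm, dir flips to −; running = −1699.8261
Stage 2 [88T→37T]: ω = 1699.8261×88/37 = 4042.8296 rpm, dir flips to +; running = +4042.8296
Stage 3 [37T→45T]: ω = 4042.8296×37/45 = 3324.1043 rpm, dir flips to −; running = −3324.1043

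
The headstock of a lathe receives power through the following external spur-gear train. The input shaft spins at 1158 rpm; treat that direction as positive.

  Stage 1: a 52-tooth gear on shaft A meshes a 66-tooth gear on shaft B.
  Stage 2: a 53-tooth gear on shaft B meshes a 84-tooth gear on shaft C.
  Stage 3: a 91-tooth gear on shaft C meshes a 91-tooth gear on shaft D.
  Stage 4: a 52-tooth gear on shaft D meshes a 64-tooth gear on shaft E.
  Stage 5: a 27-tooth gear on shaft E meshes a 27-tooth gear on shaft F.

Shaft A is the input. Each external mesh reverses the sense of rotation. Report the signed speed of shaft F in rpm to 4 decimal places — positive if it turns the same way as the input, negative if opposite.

-467.7221 rpm (opposite to input, |ω| = 467.7221 rpm)

Stage 1 [52T→66T]: ω = 1158.0000×52/66 = 912.3636 rpm, dir flips to −; running = −912.3636
Stage 2 [53T→84T]: ω = 912.3636×53/84 = 575.6580 rpm, dir flips to +; running = +575.6580
Stage 3 [91T→91T]: ω = 575.6580×91/91 = 575.6580 rpm, dir flips to −; running = −575.6580
Stage 4 [52T→64T]: ω = 575.6580×52/64 = 467.7221 rpm, dir flips to +; running = +467.7221
Stage 5 [27T→27T]: ω = 467.7221×27/27 = 467.7221 rpm, dir flips to −; running = −467.7221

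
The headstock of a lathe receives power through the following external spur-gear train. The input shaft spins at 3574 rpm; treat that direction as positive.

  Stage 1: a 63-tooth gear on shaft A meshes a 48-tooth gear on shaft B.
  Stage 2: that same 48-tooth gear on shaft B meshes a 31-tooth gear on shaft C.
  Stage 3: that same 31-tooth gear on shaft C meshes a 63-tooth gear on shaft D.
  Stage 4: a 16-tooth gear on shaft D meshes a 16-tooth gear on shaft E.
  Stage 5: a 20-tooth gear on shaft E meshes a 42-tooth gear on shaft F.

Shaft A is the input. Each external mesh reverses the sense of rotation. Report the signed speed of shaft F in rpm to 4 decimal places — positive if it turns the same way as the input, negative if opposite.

-1701.9048 rpm (opposite to input, |ω| = 1701.9048 rpm)

Stage 1 [63T→48T]: ω = 3574.0000×63/48 = 4690.8750 rpm, dir flips to −; running = −4690.8750
Stage 2 [48T→31T]: ω = 4690.8750×48/31 = 7263.2903 rpm, dir flips to +; running = +7263.2903
Stage 3 [31T→63T]: ω = 7263.2903×31/63 = 3574.0000 rpm, dir flips to −; running = −3574.0000
Stage 4 [16T→16T]: ω = 3574.0000×16/16 = 3574.0000 rpm, dir flips to +; running = +3574.0000
Stage 5 [20T→42T]: ω = 3574.0000×20/42 = 1701.9048 rpm, dir flips to −; running = −1701.9048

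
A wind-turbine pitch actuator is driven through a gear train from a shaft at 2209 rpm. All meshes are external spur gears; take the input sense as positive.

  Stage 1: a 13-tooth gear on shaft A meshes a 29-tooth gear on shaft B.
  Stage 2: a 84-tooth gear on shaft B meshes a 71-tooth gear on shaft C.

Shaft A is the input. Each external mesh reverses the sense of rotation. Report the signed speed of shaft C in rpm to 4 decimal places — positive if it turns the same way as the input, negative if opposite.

Stage 1 [13T→29T]: ω = 2209.0000×13/29 = 990.2414 rpm, dir flips to −; running = −990.2414
Stage 2 [84T→71T]: ω = 990.2414×84/71 = 1171.5532 rpm, dir flips to +; running = +1171.5532

+1171.5532 rpm (same as input, |ω| = 1171.5532 rpm)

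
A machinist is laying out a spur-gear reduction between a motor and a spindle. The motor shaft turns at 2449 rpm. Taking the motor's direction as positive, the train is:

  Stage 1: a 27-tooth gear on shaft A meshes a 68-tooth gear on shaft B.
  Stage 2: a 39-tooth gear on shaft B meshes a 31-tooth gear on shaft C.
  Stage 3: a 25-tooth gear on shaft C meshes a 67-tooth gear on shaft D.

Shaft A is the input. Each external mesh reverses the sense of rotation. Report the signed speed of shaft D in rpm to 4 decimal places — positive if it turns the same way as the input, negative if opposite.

-456.4695 rpm (opposite to input, |ω| = 456.4695 rpm)

Stage 1 [27T→68T]: ω = 2449.0000×27/68 = 972.3971 rpm, dir flips to −; running = −972.3971
Stage 2 [39T→31T]: ω = 972.3971×39/31 = 1223.3382 rpm, dir flips to +; running = +1223.3382
Stage 3 [25T→67T]: ω = 1223.3382×25/67 = 456.4695 rpm, dir flips to −; running = −456.4695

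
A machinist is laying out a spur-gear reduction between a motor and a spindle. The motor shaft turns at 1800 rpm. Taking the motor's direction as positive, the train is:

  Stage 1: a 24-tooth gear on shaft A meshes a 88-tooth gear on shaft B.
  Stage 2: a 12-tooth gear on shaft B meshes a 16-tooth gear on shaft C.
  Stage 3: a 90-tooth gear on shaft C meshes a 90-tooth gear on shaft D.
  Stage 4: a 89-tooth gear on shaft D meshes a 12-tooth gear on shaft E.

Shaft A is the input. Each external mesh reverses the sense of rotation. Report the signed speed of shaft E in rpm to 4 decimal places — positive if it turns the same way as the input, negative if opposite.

Stage 1 [24T→88T]: ω = 1800.0000×24/88 = 490.9091 rpm, dir flips to −; running = −490.9091
Stage 2 [12T→16T]: ω = 490.9091×12/16 = 368.1818 rpm, dir flips to +; running = +368.1818
Stage 3 [90T→90T]: ω = 368.1818×90/90 = 368.1818 rpm, dir flips to −; running = −368.1818
Stage 4 [89T→12T]: ω = 368.1818×89/12 = 2730.6818 rpm, dir flips to +; running = +2730.6818

+2730.6818 rpm (same as input, |ω| = 2730.6818 rpm)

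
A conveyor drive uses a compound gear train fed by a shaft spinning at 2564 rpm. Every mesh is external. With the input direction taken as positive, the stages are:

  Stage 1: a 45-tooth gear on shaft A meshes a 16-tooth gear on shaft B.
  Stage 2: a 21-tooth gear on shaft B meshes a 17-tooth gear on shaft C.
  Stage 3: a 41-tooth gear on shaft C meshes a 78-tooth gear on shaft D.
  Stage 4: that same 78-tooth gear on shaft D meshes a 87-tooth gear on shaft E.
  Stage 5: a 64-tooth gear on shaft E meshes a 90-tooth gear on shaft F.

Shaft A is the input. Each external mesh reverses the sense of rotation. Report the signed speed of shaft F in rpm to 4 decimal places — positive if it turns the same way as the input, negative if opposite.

-2985.2657 rpm (opposite to input, |ω| = 2985.2657 rpm)

Stage 1 [45T→16T]: ω = 2564.0000×45/16 = 7211.2500 rpm, dir flips to −; running = −7211.2500
Stage 2 [21T→17T]: ω = 7211.2500×21/17 = 8908.0147 rpm, dir flips to +; running = +8908.0147
Stage 3 [41T→78T]: ω = 8908.0147×41/78 = 4682.4180 rpm, dir flips to −; running = −4682.4180
Stage 4 [78T→87T]: ω = 4682.4180×78/87 = 4198.0299 rpm, dir flips to +; running = +4198.0299
Stage 5 [64T→90T]: ω = 4198.0299×64/90 = 2985.2657 rpm, dir flips to −; running = −2985.2657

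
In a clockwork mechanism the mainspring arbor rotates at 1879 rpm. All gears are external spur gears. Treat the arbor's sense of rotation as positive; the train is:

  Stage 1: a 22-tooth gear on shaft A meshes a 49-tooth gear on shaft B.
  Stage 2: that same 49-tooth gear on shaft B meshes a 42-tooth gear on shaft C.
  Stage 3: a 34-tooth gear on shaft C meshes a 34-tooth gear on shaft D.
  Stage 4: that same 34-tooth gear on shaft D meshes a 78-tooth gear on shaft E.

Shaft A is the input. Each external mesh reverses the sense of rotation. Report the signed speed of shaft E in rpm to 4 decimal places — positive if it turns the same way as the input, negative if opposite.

Stage 1 [22T→49T]: ω = 1879.0000×22/49 = 843.6327 rpm, dir flips to −; running = −843.6327
Stage 2 [49T→42T]: ω = 843.6327×49/42 = 984.2381 rpm, dir flips to +; running = +984.2381
Stage 3 [34T→34T]: ω = 984.2381×34/34 = 984.2381 rpm, dir flips to −; running = −984.2381
Stage 4 [34T→78T]: ω = 984.2381×34/78 = 429.0269 rpm, dir flips to +; running = +429.0269

+429.0269 rpm (same as input, |ω| = 429.0269 rpm)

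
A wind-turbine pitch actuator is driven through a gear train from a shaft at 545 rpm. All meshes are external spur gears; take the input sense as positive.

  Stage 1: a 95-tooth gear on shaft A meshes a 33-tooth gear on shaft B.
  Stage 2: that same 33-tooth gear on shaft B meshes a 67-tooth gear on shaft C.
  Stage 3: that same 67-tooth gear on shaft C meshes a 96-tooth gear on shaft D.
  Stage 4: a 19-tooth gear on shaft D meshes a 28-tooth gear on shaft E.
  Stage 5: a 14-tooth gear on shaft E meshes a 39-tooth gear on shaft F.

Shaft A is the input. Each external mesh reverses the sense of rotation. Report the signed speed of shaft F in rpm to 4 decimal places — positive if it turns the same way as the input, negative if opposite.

-131.3735 rpm (opposite to input, |ω| = 131.3735 rpm)

Stage 1 [95T→33T]: ω = 545.0000×95/33 = 1568.9394 rpm, dir flips to −; running = −1568.9394
Stage 2 [33T→67T]: ω = 1568.9394×33/67 = 772.7612 rpm, dir flips to +; running = +772.7612
Stage 3 [67T→96T]: ω = 772.7612×67/96 = 539.3229 rpm, dir flips to −; running = −539.3229
Stage 4 [19T→28T]: ω = 539.3229×19/28 = 365.9691 rpm, dir flips to +; running = +365.9691
Stage 5 [14T→39T]: ω = 365.9691×14/39 = 131.3735 rpm, dir flips to −; running = −131.3735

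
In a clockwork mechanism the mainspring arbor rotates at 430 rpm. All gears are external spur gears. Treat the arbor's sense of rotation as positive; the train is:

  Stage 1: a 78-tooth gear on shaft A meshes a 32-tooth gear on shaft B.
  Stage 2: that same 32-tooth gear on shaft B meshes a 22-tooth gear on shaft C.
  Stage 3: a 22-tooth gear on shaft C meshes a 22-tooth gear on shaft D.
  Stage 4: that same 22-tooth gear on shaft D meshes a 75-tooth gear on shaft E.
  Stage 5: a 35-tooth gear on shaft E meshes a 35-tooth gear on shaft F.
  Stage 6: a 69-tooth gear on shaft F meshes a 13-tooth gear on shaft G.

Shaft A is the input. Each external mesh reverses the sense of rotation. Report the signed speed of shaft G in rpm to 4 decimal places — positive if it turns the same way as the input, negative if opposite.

Stage 1 [78T→32T]: ω = 430.0000×78/32 = 1048.1250 rpm, dir flips to −; running = −1048.1250
Stage 2 [32T→22T]: ω = 1048.1250×32/22 = 1524.5455 rpm, dir flips to +; running = +1524.5455
Stage 3 [22T→22T]: ω = 1524.5455×22/22 = 1524.5455 rpm, dir flips to −; running = −1524.5455
Stage 4 [22T→75T]: ω = 1524.5455×22/75 = 447.2000 rpm, dir flips to +; running = +447.2000
Stage 5 [35T→35T]: ω = 447.2000×35/35 = 447.2000 rpm, dir flips to −; running = −447.2000
Stage 6 [69T→13T]: ω = 447.2000×69/13 = 2373.6000 rpm, dir flips to +; running = +2373.6000

+2373.6000 rpm (same as input, |ω| = 2373.6000 rpm)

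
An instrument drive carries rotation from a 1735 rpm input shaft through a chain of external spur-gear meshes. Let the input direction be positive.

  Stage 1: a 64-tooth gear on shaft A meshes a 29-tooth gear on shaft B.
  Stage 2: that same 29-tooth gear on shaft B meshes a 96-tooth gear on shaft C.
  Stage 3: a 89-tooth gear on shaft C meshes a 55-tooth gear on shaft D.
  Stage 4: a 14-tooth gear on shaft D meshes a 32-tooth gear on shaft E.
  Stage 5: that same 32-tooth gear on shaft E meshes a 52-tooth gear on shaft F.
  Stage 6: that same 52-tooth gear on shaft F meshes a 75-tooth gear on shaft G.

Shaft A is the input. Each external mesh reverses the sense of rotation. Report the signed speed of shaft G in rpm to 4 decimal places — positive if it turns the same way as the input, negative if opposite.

+349.3834 rpm (same as input, |ω| = 349.3834 rpm)

Stage 1 [64T→29T]: ω = 1735.0000×64/29 = 3828.9655 rpm, dir flips to −; running = −3828.9655
Stage 2 [29T→96T]: ω = 3828.9655×29/96 = 1156.6667 rpm, dir flips to +; running = +1156.6667
Stage 3 [89T→55T]: ω = 1156.6667×89/55 = 1871.6970 rpm, dir flips to −; running = −1871.6970
Stage 4 [14T→32T]: ω = 1871.6970×14/32 = 818.8674 rpm, dir flips to +; running = +818.8674
Stage 5 [32T→52T]: ω = 818.8674×32/52 = 503.9184 rpm, dir flips to −; running = −503.9184
Stage 6 [52T→75T]: ω = 503.9184×52/75 = 349.3834 rpm, dir flips to +; running = +349.3834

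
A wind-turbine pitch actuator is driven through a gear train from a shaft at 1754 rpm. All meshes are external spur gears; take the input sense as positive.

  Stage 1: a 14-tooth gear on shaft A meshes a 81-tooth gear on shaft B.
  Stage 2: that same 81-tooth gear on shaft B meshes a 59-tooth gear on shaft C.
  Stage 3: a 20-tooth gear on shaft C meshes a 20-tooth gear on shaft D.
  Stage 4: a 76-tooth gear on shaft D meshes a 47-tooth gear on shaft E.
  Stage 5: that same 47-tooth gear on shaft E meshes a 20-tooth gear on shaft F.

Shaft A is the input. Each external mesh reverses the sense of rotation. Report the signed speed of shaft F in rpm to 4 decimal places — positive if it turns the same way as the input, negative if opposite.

Stage 1 [14T→81T]: ω = 1754.0000×14/81 = 303.1605 rpm, dir flips to −; running = −303.1605
Stage 2 [81T→59T]: ω = 303.1605×81/59 = 416.2034 rpm, dir flips to +; running = +416.2034
Stage 3 [20T→20T]: ω = 416.2034×20/20 = 416.2034 rpm, dir flips to −; running = −416.2034
Stage 4 [76T→47T]: ω = 416.2034×76/47 = 673.0097 rpm, dir flips to +; running = +673.0097
Stage 5 [47T→20T]: ω = 673.0097×47/20 = 1581.5729 rpm, dir flips to −; running = −1581.5729

-1581.5729 rpm (opposite to input, |ω| = 1581.5729 rpm)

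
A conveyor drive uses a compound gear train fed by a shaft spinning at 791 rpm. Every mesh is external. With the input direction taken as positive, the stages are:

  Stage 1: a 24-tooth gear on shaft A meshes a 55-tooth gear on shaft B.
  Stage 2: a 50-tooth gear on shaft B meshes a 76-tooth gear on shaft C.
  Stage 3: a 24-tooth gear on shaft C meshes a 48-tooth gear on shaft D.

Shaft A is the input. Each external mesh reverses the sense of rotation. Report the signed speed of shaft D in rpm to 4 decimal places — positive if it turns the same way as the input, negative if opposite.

Stage 1 [24T→55T]: ω = 791.0000×24/55 = 345.1636 rpm, dir flips to −; running = −345.1636
Stage 2 [50T→76T]: ω = 345.1636×50/76 = 227.0813 rpm, dir flips to +; running = +227.0813
Stage 3 [24T→48T]: ω = 227.0813×24/48 = 113.5407 rpm, dir flips to −; running = −113.5407

-113.5407 rpm (opposite to input, |ω| = 113.5407 rpm)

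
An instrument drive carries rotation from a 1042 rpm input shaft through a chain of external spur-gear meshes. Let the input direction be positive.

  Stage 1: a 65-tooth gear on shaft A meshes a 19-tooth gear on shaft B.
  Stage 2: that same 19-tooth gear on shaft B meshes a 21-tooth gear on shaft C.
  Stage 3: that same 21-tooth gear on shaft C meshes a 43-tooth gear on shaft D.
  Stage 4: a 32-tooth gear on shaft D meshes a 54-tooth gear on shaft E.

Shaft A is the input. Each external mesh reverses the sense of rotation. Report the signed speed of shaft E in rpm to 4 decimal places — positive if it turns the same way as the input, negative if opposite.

Stage 1 [65T→19T]: ω = 1042.0000×65/19 = 3564.7368 rpm, dir flips to −; running = −3564.7368
Stage 2 [19T→21T]: ω = 3564.7368×19/21 = 3225.2381 rpm, dir flips to +; running = +3225.2381
Stage 3 [21T→43T]: ω = 3225.2381×21/43 = 1575.1163 rpm, dir flips to −; running = −1575.1163
Stage 4 [32T→54T]: ω = 1575.1163×32/54 = 933.4022 rpm, dir flips to +; running = +933.4022

+933.4022 rpm (same as input, |ω| = 933.4022 rpm)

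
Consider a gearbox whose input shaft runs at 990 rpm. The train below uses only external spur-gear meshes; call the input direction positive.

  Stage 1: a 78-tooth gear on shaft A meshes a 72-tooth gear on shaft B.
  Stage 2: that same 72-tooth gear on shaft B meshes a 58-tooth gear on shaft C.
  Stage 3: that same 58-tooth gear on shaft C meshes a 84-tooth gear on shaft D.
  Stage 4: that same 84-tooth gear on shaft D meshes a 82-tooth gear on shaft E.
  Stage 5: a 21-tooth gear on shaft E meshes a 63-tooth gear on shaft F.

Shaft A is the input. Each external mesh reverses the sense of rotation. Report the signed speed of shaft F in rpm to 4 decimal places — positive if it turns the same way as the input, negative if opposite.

-313.9024 rpm (opposite to input, |ω| = 313.9024 rpm)

Stage 1 [78T→72T]: ω = 990.0000×78/72 = 1072.5000 rpm, dir flips to −; running = −1072.5000
Stage 2 [72T→58T]: ω = 1072.5000×72/58 = 1331.3793 rpm, dir flips to +; running = +1331.3793
Stage 3 [58T→84T]: ω = 1331.3793×58/84 = 919.2857 rpm, dir flips to −; running = −919.2857
Stage 4 [84T→82T]: ω = 919.2857×84/82 = 941.7073 rpm, dir flips to +; running = +941.7073
Stage 5 [21T→63T]: ω = 941.7073×21/63 = 313.9024 rpm, dir flips to −; running = −313.9024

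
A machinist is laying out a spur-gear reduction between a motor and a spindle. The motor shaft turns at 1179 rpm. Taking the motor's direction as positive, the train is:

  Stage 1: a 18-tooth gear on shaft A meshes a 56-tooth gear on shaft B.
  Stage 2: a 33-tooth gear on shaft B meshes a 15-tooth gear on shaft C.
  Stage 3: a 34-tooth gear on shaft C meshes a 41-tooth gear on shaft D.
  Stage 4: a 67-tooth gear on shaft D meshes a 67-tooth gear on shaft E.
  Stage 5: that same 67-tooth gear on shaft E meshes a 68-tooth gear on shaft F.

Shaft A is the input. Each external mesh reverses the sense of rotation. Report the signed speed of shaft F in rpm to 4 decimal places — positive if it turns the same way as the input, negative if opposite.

-681.2114 rpm (opposite to input, |ω| = 681.2114 rpm)

Stage 1 [18T→56T]: ω = 1179.0000×18/56 = 378.9643 rpm, dir flips to −; running = −378.9643
Stage 2 [33T→15T]: ω = 378.9643×33/15 = 833.7214 rpm, dir flips to +; running = +833.7214
Stage 3 [34T→41T]: ω = 833.7214×34/41 = 691.3787 rpm, dir flips to −; running = −691.3787
Stage 4 [67T→67T]: ω = 691.3787×67/67 = 691.3787 rpm, dir flips to +; running = +691.3787
Stage 5 [67T→68T]: ω = 691.3787×67/68 = 681.2114 rpm, dir flips to −; running = −681.2114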